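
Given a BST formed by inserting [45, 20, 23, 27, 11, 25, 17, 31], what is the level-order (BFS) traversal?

Tree insertion order: [45, 20, 23, 27, 11, 25, 17, 31]
Tree (level-order array): [45, 20, None, 11, 23, None, 17, None, 27, None, None, 25, 31]
BFS from the root, enqueuing left then right child of each popped node:
  queue [45] -> pop 45, enqueue [20], visited so far: [45]
  queue [20] -> pop 20, enqueue [11, 23], visited so far: [45, 20]
  queue [11, 23] -> pop 11, enqueue [17], visited so far: [45, 20, 11]
  queue [23, 17] -> pop 23, enqueue [27], visited so far: [45, 20, 11, 23]
  queue [17, 27] -> pop 17, enqueue [none], visited so far: [45, 20, 11, 23, 17]
  queue [27] -> pop 27, enqueue [25, 31], visited so far: [45, 20, 11, 23, 17, 27]
  queue [25, 31] -> pop 25, enqueue [none], visited so far: [45, 20, 11, 23, 17, 27, 25]
  queue [31] -> pop 31, enqueue [none], visited so far: [45, 20, 11, 23, 17, 27, 25, 31]
Result: [45, 20, 11, 23, 17, 27, 25, 31]


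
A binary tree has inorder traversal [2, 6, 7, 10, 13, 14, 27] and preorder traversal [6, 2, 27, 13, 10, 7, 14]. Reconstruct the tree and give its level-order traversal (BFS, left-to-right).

Inorder:  [2, 6, 7, 10, 13, 14, 27]
Preorder: [6, 2, 27, 13, 10, 7, 14]
Algorithm: preorder visits root first, so consume preorder in order;
for each root, split the current inorder slice at that value into
left-subtree inorder and right-subtree inorder, then recurse.
Recursive splits:
  root=6; inorder splits into left=[2], right=[7, 10, 13, 14, 27]
  root=2; inorder splits into left=[], right=[]
  root=27; inorder splits into left=[7, 10, 13, 14], right=[]
  root=13; inorder splits into left=[7, 10], right=[14]
  root=10; inorder splits into left=[7], right=[]
  root=7; inorder splits into left=[], right=[]
  root=14; inorder splits into left=[], right=[]
Reconstructed level-order: [6, 2, 27, 13, 10, 14, 7]


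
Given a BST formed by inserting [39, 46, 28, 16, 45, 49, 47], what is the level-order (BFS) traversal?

Tree insertion order: [39, 46, 28, 16, 45, 49, 47]
Tree (level-order array): [39, 28, 46, 16, None, 45, 49, None, None, None, None, 47]
BFS from the root, enqueuing left then right child of each popped node:
  queue [39] -> pop 39, enqueue [28, 46], visited so far: [39]
  queue [28, 46] -> pop 28, enqueue [16], visited so far: [39, 28]
  queue [46, 16] -> pop 46, enqueue [45, 49], visited so far: [39, 28, 46]
  queue [16, 45, 49] -> pop 16, enqueue [none], visited so far: [39, 28, 46, 16]
  queue [45, 49] -> pop 45, enqueue [none], visited so far: [39, 28, 46, 16, 45]
  queue [49] -> pop 49, enqueue [47], visited so far: [39, 28, 46, 16, 45, 49]
  queue [47] -> pop 47, enqueue [none], visited so far: [39, 28, 46, 16, 45, 49, 47]
Result: [39, 28, 46, 16, 45, 49, 47]


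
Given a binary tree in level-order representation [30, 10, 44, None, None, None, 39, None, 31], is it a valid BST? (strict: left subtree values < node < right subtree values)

Level-order array: [30, 10, 44, None, None, None, 39, None, 31]
Validate using subtree bounds (lo, hi): at each node, require lo < value < hi,
then recurse left with hi=value and right with lo=value.
Preorder trace (stopping at first violation):
  at node 30 with bounds (-inf, +inf): OK
  at node 10 with bounds (-inf, 30): OK
  at node 44 with bounds (30, +inf): OK
  at node 39 with bounds (44, +inf): VIOLATION
Node 39 violates its bound: not (44 < 39 < +inf).
Result: Not a valid BST


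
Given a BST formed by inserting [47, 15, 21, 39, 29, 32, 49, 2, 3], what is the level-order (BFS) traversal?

Tree insertion order: [47, 15, 21, 39, 29, 32, 49, 2, 3]
Tree (level-order array): [47, 15, 49, 2, 21, None, None, None, 3, None, 39, None, None, 29, None, None, 32]
BFS from the root, enqueuing left then right child of each popped node:
  queue [47] -> pop 47, enqueue [15, 49], visited so far: [47]
  queue [15, 49] -> pop 15, enqueue [2, 21], visited so far: [47, 15]
  queue [49, 2, 21] -> pop 49, enqueue [none], visited so far: [47, 15, 49]
  queue [2, 21] -> pop 2, enqueue [3], visited so far: [47, 15, 49, 2]
  queue [21, 3] -> pop 21, enqueue [39], visited so far: [47, 15, 49, 2, 21]
  queue [3, 39] -> pop 3, enqueue [none], visited so far: [47, 15, 49, 2, 21, 3]
  queue [39] -> pop 39, enqueue [29], visited so far: [47, 15, 49, 2, 21, 3, 39]
  queue [29] -> pop 29, enqueue [32], visited so far: [47, 15, 49, 2, 21, 3, 39, 29]
  queue [32] -> pop 32, enqueue [none], visited so far: [47, 15, 49, 2, 21, 3, 39, 29, 32]
Result: [47, 15, 49, 2, 21, 3, 39, 29, 32]


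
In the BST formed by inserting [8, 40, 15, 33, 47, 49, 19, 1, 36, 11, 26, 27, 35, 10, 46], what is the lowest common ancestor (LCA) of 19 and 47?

Tree insertion order: [8, 40, 15, 33, 47, 49, 19, 1, 36, 11, 26, 27, 35, 10, 46]
Tree (level-order array): [8, 1, 40, None, None, 15, 47, 11, 33, 46, 49, 10, None, 19, 36, None, None, None, None, None, None, None, 26, 35, None, None, 27]
In a BST, the LCA of p=19, q=47 is the first node v on the
root-to-leaf path with p <= v <= q (go left if both < v, right if both > v).
Walk from root:
  at 8: both 19 and 47 > 8, go right
  at 40: 19 <= 40 <= 47, this is the LCA
LCA = 40


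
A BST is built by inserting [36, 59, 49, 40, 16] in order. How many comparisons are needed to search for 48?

Search path for 48: 36 -> 59 -> 49 -> 40
Found: False
Comparisons: 4


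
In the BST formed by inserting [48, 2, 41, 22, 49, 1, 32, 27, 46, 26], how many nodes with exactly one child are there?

Tree built from: [48, 2, 41, 22, 49, 1, 32, 27, 46, 26]
Tree (level-order array): [48, 2, 49, 1, 41, None, None, None, None, 22, 46, None, 32, None, None, 27, None, 26]
Rule: These are nodes with exactly 1 non-null child.
Per-node child counts:
  node 48: 2 child(ren)
  node 2: 2 child(ren)
  node 1: 0 child(ren)
  node 41: 2 child(ren)
  node 22: 1 child(ren)
  node 32: 1 child(ren)
  node 27: 1 child(ren)
  node 26: 0 child(ren)
  node 46: 0 child(ren)
  node 49: 0 child(ren)
Matching nodes: [22, 32, 27]
Count of nodes with exactly one child: 3


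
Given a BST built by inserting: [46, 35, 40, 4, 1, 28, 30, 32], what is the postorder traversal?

Tree insertion order: [46, 35, 40, 4, 1, 28, 30, 32]
Tree (level-order array): [46, 35, None, 4, 40, 1, 28, None, None, None, None, None, 30, None, 32]
Postorder traversal: [1, 32, 30, 28, 4, 40, 35, 46]


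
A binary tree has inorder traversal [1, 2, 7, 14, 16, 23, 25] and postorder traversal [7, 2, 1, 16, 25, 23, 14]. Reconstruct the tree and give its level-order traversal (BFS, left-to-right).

Inorder:   [1, 2, 7, 14, 16, 23, 25]
Postorder: [7, 2, 1, 16, 25, 23, 14]
Algorithm: postorder visits root last, so walk postorder right-to-left;
each value is the root of the current inorder slice — split it at that
value, recurse on the right subtree first, then the left.
Recursive splits:
  root=14; inorder splits into left=[1, 2, 7], right=[16, 23, 25]
  root=23; inorder splits into left=[16], right=[25]
  root=25; inorder splits into left=[], right=[]
  root=16; inorder splits into left=[], right=[]
  root=1; inorder splits into left=[], right=[2, 7]
  root=2; inorder splits into left=[], right=[7]
  root=7; inorder splits into left=[], right=[]
Reconstructed level-order: [14, 1, 23, 2, 16, 25, 7]


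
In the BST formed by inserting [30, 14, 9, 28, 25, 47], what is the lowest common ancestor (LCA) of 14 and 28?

Tree insertion order: [30, 14, 9, 28, 25, 47]
Tree (level-order array): [30, 14, 47, 9, 28, None, None, None, None, 25]
In a BST, the LCA of p=14, q=28 is the first node v on the
root-to-leaf path with p <= v <= q (go left if both < v, right if both > v).
Walk from root:
  at 30: both 14 and 28 < 30, go left
  at 14: 14 <= 14 <= 28, this is the LCA
LCA = 14


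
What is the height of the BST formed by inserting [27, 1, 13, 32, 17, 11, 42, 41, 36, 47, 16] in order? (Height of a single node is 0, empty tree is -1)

Insertion order: [27, 1, 13, 32, 17, 11, 42, 41, 36, 47, 16]
Tree (level-order array): [27, 1, 32, None, 13, None, 42, 11, 17, 41, 47, None, None, 16, None, 36]
Compute height bottom-up (empty subtree = -1):
  height(11) = 1 + max(-1, -1) = 0
  height(16) = 1 + max(-1, -1) = 0
  height(17) = 1 + max(0, -1) = 1
  height(13) = 1 + max(0, 1) = 2
  height(1) = 1 + max(-1, 2) = 3
  height(36) = 1 + max(-1, -1) = 0
  height(41) = 1 + max(0, -1) = 1
  height(47) = 1 + max(-1, -1) = 0
  height(42) = 1 + max(1, 0) = 2
  height(32) = 1 + max(-1, 2) = 3
  height(27) = 1 + max(3, 3) = 4
Height = 4


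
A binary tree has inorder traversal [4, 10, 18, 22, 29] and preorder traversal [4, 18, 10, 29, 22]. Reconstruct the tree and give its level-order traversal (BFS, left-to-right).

Inorder:  [4, 10, 18, 22, 29]
Preorder: [4, 18, 10, 29, 22]
Algorithm: preorder visits root first, so consume preorder in order;
for each root, split the current inorder slice at that value into
left-subtree inorder and right-subtree inorder, then recurse.
Recursive splits:
  root=4; inorder splits into left=[], right=[10, 18, 22, 29]
  root=18; inorder splits into left=[10], right=[22, 29]
  root=10; inorder splits into left=[], right=[]
  root=29; inorder splits into left=[22], right=[]
  root=22; inorder splits into left=[], right=[]
Reconstructed level-order: [4, 18, 10, 29, 22]


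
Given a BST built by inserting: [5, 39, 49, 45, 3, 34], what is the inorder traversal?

Tree insertion order: [5, 39, 49, 45, 3, 34]
Tree (level-order array): [5, 3, 39, None, None, 34, 49, None, None, 45]
Inorder traversal: [3, 5, 34, 39, 45, 49]


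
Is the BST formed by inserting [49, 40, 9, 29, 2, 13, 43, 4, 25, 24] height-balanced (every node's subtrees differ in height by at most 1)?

Tree (level-order array): [49, 40, None, 9, 43, 2, 29, None, None, None, 4, 13, None, None, None, None, 25, 24]
Definition: a tree is height-balanced if, at every node, |h(left) - h(right)| <= 1 (empty subtree has height -1).
Bottom-up per-node check:
  node 4: h_left=-1, h_right=-1, diff=0 [OK], height=0
  node 2: h_left=-1, h_right=0, diff=1 [OK], height=1
  node 24: h_left=-1, h_right=-1, diff=0 [OK], height=0
  node 25: h_left=0, h_right=-1, diff=1 [OK], height=1
  node 13: h_left=-1, h_right=1, diff=2 [FAIL (|-1-1|=2 > 1)], height=2
  node 29: h_left=2, h_right=-1, diff=3 [FAIL (|2--1|=3 > 1)], height=3
  node 9: h_left=1, h_right=3, diff=2 [FAIL (|1-3|=2 > 1)], height=4
  node 43: h_left=-1, h_right=-1, diff=0 [OK], height=0
  node 40: h_left=4, h_right=0, diff=4 [FAIL (|4-0|=4 > 1)], height=5
  node 49: h_left=5, h_right=-1, diff=6 [FAIL (|5--1|=6 > 1)], height=6
Node 13 violates the condition: |-1 - 1| = 2 > 1.
Result: Not balanced


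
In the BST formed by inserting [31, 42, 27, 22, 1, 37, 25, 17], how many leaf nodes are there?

Tree built from: [31, 42, 27, 22, 1, 37, 25, 17]
Tree (level-order array): [31, 27, 42, 22, None, 37, None, 1, 25, None, None, None, 17]
Rule: A leaf has 0 children.
Per-node child counts:
  node 31: 2 child(ren)
  node 27: 1 child(ren)
  node 22: 2 child(ren)
  node 1: 1 child(ren)
  node 17: 0 child(ren)
  node 25: 0 child(ren)
  node 42: 1 child(ren)
  node 37: 0 child(ren)
Matching nodes: [17, 25, 37]
Count of leaf nodes: 3


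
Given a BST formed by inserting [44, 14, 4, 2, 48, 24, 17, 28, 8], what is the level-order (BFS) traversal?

Tree insertion order: [44, 14, 4, 2, 48, 24, 17, 28, 8]
Tree (level-order array): [44, 14, 48, 4, 24, None, None, 2, 8, 17, 28]
BFS from the root, enqueuing left then right child of each popped node:
  queue [44] -> pop 44, enqueue [14, 48], visited so far: [44]
  queue [14, 48] -> pop 14, enqueue [4, 24], visited so far: [44, 14]
  queue [48, 4, 24] -> pop 48, enqueue [none], visited so far: [44, 14, 48]
  queue [4, 24] -> pop 4, enqueue [2, 8], visited so far: [44, 14, 48, 4]
  queue [24, 2, 8] -> pop 24, enqueue [17, 28], visited so far: [44, 14, 48, 4, 24]
  queue [2, 8, 17, 28] -> pop 2, enqueue [none], visited so far: [44, 14, 48, 4, 24, 2]
  queue [8, 17, 28] -> pop 8, enqueue [none], visited so far: [44, 14, 48, 4, 24, 2, 8]
  queue [17, 28] -> pop 17, enqueue [none], visited so far: [44, 14, 48, 4, 24, 2, 8, 17]
  queue [28] -> pop 28, enqueue [none], visited so far: [44, 14, 48, 4, 24, 2, 8, 17, 28]
Result: [44, 14, 48, 4, 24, 2, 8, 17, 28]


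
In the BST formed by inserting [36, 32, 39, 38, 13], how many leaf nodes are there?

Tree built from: [36, 32, 39, 38, 13]
Tree (level-order array): [36, 32, 39, 13, None, 38]
Rule: A leaf has 0 children.
Per-node child counts:
  node 36: 2 child(ren)
  node 32: 1 child(ren)
  node 13: 0 child(ren)
  node 39: 1 child(ren)
  node 38: 0 child(ren)
Matching nodes: [13, 38]
Count of leaf nodes: 2


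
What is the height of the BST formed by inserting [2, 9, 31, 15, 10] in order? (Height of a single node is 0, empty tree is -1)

Insertion order: [2, 9, 31, 15, 10]
Tree (level-order array): [2, None, 9, None, 31, 15, None, 10]
Compute height bottom-up (empty subtree = -1):
  height(10) = 1 + max(-1, -1) = 0
  height(15) = 1 + max(0, -1) = 1
  height(31) = 1 + max(1, -1) = 2
  height(9) = 1 + max(-1, 2) = 3
  height(2) = 1 + max(-1, 3) = 4
Height = 4


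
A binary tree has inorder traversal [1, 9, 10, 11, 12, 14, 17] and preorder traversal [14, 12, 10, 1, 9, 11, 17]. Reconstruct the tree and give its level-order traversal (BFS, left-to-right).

Inorder:  [1, 9, 10, 11, 12, 14, 17]
Preorder: [14, 12, 10, 1, 9, 11, 17]
Algorithm: preorder visits root first, so consume preorder in order;
for each root, split the current inorder slice at that value into
left-subtree inorder and right-subtree inorder, then recurse.
Recursive splits:
  root=14; inorder splits into left=[1, 9, 10, 11, 12], right=[17]
  root=12; inorder splits into left=[1, 9, 10, 11], right=[]
  root=10; inorder splits into left=[1, 9], right=[11]
  root=1; inorder splits into left=[], right=[9]
  root=9; inorder splits into left=[], right=[]
  root=11; inorder splits into left=[], right=[]
  root=17; inorder splits into left=[], right=[]
Reconstructed level-order: [14, 12, 17, 10, 1, 11, 9]


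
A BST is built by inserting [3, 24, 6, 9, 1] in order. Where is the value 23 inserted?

Starting tree (level order): [3, 1, 24, None, None, 6, None, None, 9]
Insertion path: 3 -> 24 -> 6 -> 9
Result: insert 23 as right child of 9
Final tree (level order): [3, 1, 24, None, None, 6, None, None, 9, None, 23]


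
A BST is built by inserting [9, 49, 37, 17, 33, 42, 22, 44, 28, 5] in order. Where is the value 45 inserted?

Starting tree (level order): [9, 5, 49, None, None, 37, None, 17, 42, None, 33, None, 44, 22, None, None, None, None, 28]
Insertion path: 9 -> 49 -> 37 -> 42 -> 44
Result: insert 45 as right child of 44
Final tree (level order): [9, 5, 49, None, None, 37, None, 17, 42, None, 33, None, 44, 22, None, None, 45, None, 28]


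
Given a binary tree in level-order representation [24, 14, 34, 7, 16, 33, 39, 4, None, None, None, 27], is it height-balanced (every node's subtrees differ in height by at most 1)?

Tree (level-order array): [24, 14, 34, 7, 16, 33, 39, 4, None, None, None, 27]
Definition: a tree is height-balanced if, at every node, |h(left) - h(right)| <= 1 (empty subtree has height -1).
Bottom-up per-node check:
  node 4: h_left=-1, h_right=-1, diff=0 [OK], height=0
  node 7: h_left=0, h_right=-1, diff=1 [OK], height=1
  node 16: h_left=-1, h_right=-1, diff=0 [OK], height=0
  node 14: h_left=1, h_right=0, diff=1 [OK], height=2
  node 27: h_left=-1, h_right=-1, diff=0 [OK], height=0
  node 33: h_left=0, h_right=-1, diff=1 [OK], height=1
  node 39: h_left=-1, h_right=-1, diff=0 [OK], height=0
  node 34: h_left=1, h_right=0, diff=1 [OK], height=2
  node 24: h_left=2, h_right=2, diff=0 [OK], height=3
All nodes satisfy the balance condition.
Result: Balanced


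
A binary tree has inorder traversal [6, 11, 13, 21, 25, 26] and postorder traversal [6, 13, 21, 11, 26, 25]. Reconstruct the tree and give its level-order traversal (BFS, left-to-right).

Inorder:   [6, 11, 13, 21, 25, 26]
Postorder: [6, 13, 21, 11, 26, 25]
Algorithm: postorder visits root last, so walk postorder right-to-left;
each value is the root of the current inorder slice — split it at that
value, recurse on the right subtree first, then the left.
Recursive splits:
  root=25; inorder splits into left=[6, 11, 13, 21], right=[26]
  root=26; inorder splits into left=[], right=[]
  root=11; inorder splits into left=[6], right=[13, 21]
  root=21; inorder splits into left=[13], right=[]
  root=13; inorder splits into left=[], right=[]
  root=6; inorder splits into left=[], right=[]
Reconstructed level-order: [25, 11, 26, 6, 21, 13]


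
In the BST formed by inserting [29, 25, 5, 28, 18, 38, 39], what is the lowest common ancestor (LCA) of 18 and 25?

Tree insertion order: [29, 25, 5, 28, 18, 38, 39]
Tree (level-order array): [29, 25, 38, 5, 28, None, 39, None, 18]
In a BST, the LCA of p=18, q=25 is the first node v on the
root-to-leaf path with p <= v <= q (go left if both < v, right if both > v).
Walk from root:
  at 29: both 18 and 25 < 29, go left
  at 25: 18 <= 25 <= 25, this is the LCA
LCA = 25


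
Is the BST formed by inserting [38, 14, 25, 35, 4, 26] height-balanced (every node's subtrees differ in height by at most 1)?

Tree (level-order array): [38, 14, None, 4, 25, None, None, None, 35, 26]
Definition: a tree is height-balanced if, at every node, |h(left) - h(right)| <= 1 (empty subtree has height -1).
Bottom-up per-node check:
  node 4: h_left=-1, h_right=-1, diff=0 [OK], height=0
  node 26: h_left=-1, h_right=-1, diff=0 [OK], height=0
  node 35: h_left=0, h_right=-1, diff=1 [OK], height=1
  node 25: h_left=-1, h_right=1, diff=2 [FAIL (|-1-1|=2 > 1)], height=2
  node 14: h_left=0, h_right=2, diff=2 [FAIL (|0-2|=2 > 1)], height=3
  node 38: h_left=3, h_right=-1, diff=4 [FAIL (|3--1|=4 > 1)], height=4
Node 25 violates the condition: |-1 - 1| = 2 > 1.
Result: Not balanced


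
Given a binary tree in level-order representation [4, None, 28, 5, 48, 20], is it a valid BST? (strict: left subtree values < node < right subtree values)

Level-order array: [4, None, 28, 5, 48, 20]
Validate using subtree bounds (lo, hi): at each node, require lo < value < hi,
then recurse left with hi=value and right with lo=value.
Preorder trace (stopping at first violation):
  at node 4 with bounds (-inf, +inf): OK
  at node 28 with bounds (4, +inf): OK
  at node 5 with bounds (4, 28): OK
  at node 20 with bounds (4, 5): VIOLATION
Node 20 violates its bound: not (4 < 20 < 5).
Result: Not a valid BST


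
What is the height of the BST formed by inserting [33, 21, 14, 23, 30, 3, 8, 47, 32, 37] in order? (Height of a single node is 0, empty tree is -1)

Insertion order: [33, 21, 14, 23, 30, 3, 8, 47, 32, 37]
Tree (level-order array): [33, 21, 47, 14, 23, 37, None, 3, None, None, 30, None, None, None, 8, None, 32]
Compute height bottom-up (empty subtree = -1):
  height(8) = 1 + max(-1, -1) = 0
  height(3) = 1 + max(-1, 0) = 1
  height(14) = 1 + max(1, -1) = 2
  height(32) = 1 + max(-1, -1) = 0
  height(30) = 1 + max(-1, 0) = 1
  height(23) = 1 + max(-1, 1) = 2
  height(21) = 1 + max(2, 2) = 3
  height(37) = 1 + max(-1, -1) = 0
  height(47) = 1 + max(0, -1) = 1
  height(33) = 1 + max(3, 1) = 4
Height = 4


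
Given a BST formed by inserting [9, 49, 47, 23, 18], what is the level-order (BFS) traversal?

Tree insertion order: [9, 49, 47, 23, 18]
Tree (level-order array): [9, None, 49, 47, None, 23, None, 18]
BFS from the root, enqueuing left then right child of each popped node:
  queue [9] -> pop 9, enqueue [49], visited so far: [9]
  queue [49] -> pop 49, enqueue [47], visited so far: [9, 49]
  queue [47] -> pop 47, enqueue [23], visited so far: [9, 49, 47]
  queue [23] -> pop 23, enqueue [18], visited so far: [9, 49, 47, 23]
  queue [18] -> pop 18, enqueue [none], visited so far: [9, 49, 47, 23, 18]
Result: [9, 49, 47, 23, 18]


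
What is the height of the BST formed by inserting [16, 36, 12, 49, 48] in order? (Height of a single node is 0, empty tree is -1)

Insertion order: [16, 36, 12, 49, 48]
Tree (level-order array): [16, 12, 36, None, None, None, 49, 48]
Compute height bottom-up (empty subtree = -1):
  height(12) = 1 + max(-1, -1) = 0
  height(48) = 1 + max(-1, -1) = 0
  height(49) = 1 + max(0, -1) = 1
  height(36) = 1 + max(-1, 1) = 2
  height(16) = 1 + max(0, 2) = 3
Height = 3


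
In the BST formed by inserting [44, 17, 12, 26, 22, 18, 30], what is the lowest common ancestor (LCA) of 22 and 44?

Tree insertion order: [44, 17, 12, 26, 22, 18, 30]
Tree (level-order array): [44, 17, None, 12, 26, None, None, 22, 30, 18]
In a BST, the LCA of p=22, q=44 is the first node v on the
root-to-leaf path with p <= v <= q (go left if both < v, right if both > v).
Walk from root:
  at 44: 22 <= 44 <= 44, this is the LCA
LCA = 44


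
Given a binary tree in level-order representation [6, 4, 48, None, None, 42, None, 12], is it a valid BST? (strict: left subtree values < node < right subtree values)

Level-order array: [6, 4, 48, None, None, 42, None, 12]
Validate using subtree bounds (lo, hi): at each node, require lo < value < hi,
then recurse left with hi=value and right with lo=value.
Preorder trace (stopping at first violation):
  at node 6 with bounds (-inf, +inf): OK
  at node 4 with bounds (-inf, 6): OK
  at node 48 with bounds (6, +inf): OK
  at node 42 with bounds (6, 48): OK
  at node 12 with bounds (6, 42): OK
No violation found at any node.
Result: Valid BST


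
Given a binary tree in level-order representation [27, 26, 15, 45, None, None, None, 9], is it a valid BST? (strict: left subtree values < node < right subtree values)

Level-order array: [27, 26, 15, 45, None, None, None, 9]
Validate using subtree bounds (lo, hi): at each node, require lo < value < hi,
then recurse left with hi=value and right with lo=value.
Preorder trace (stopping at first violation):
  at node 27 with bounds (-inf, +inf): OK
  at node 26 with bounds (-inf, 27): OK
  at node 45 with bounds (-inf, 26): VIOLATION
Node 45 violates its bound: not (-inf < 45 < 26).
Result: Not a valid BST


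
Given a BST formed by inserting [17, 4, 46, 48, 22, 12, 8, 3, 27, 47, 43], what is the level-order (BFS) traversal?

Tree insertion order: [17, 4, 46, 48, 22, 12, 8, 3, 27, 47, 43]
Tree (level-order array): [17, 4, 46, 3, 12, 22, 48, None, None, 8, None, None, 27, 47, None, None, None, None, 43]
BFS from the root, enqueuing left then right child of each popped node:
  queue [17] -> pop 17, enqueue [4, 46], visited so far: [17]
  queue [4, 46] -> pop 4, enqueue [3, 12], visited so far: [17, 4]
  queue [46, 3, 12] -> pop 46, enqueue [22, 48], visited so far: [17, 4, 46]
  queue [3, 12, 22, 48] -> pop 3, enqueue [none], visited so far: [17, 4, 46, 3]
  queue [12, 22, 48] -> pop 12, enqueue [8], visited so far: [17, 4, 46, 3, 12]
  queue [22, 48, 8] -> pop 22, enqueue [27], visited so far: [17, 4, 46, 3, 12, 22]
  queue [48, 8, 27] -> pop 48, enqueue [47], visited so far: [17, 4, 46, 3, 12, 22, 48]
  queue [8, 27, 47] -> pop 8, enqueue [none], visited so far: [17, 4, 46, 3, 12, 22, 48, 8]
  queue [27, 47] -> pop 27, enqueue [43], visited so far: [17, 4, 46, 3, 12, 22, 48, 8, 27]
  queue [47, 43] -> pop 47, enqueue [none], visited so far: [17, 4, 46, 3, 12, 22, 48, 8, 27, 47]
  queue [43] -> pop 43, enqueue [none], visited so far: [17, 4, 46, 3, 12, 22, 48, 8, 27, 47, 43]
Result: [17, 4, 46, 3, 12, 22, 48, 8, 27, 47, 43]


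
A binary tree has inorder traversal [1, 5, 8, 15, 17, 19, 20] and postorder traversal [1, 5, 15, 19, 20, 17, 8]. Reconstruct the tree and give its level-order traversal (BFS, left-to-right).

Inorder:   [1, 5, 8, 15, 17, 19, 20]
Postorder: [1, 5, 15, 19, 20, 17, 8]
Algorithm: postorder visits root last, so walk postorder right-to-left;
each value is the root of the current inorder slice — split it at that
value, recurse on the right subtree first, then the left.
Recursive splits:
  root=8; inorder splits into left=[1, 5], right=[15, 17, 19, 20]
  root=17; inorder splits into left=[15], right=[19, 20]
  root=20; inorder splits into left=[19], right=[]
  root=19; inorder splits into left=[], right=[]
  root=15; inorder splits into left=[], right=[]
  root=5; inorder splits into left=[1], right=[]
  root=1; inorder splits into left=[], right=[]
Reconstructed level-order: [8, 5, 17, 1, 15, 20, 19]


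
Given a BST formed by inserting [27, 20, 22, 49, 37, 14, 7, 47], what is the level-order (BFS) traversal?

Tree insertion order: [27, 20, 22, 49, 37, 14, 7, 47]
Tree (level-order array): [27, 20, 49, 14, 22, 37, None, 7, None, None, None, None, 47]
BFS from the root, enqueuing left then right child of each popped node:
  queue [27] -> pop 27, enqueue [20, 49], visited so far: [27]
  queue [20, 49] -> pop 20, enqueue [14, 22], visited so far: [27, 20]
  queue [49, 14, 22] -> pop 49, enqueue [37], visited so far: [27, 20, 49]
  queue [14, 22, 37] -> pop 14, enqueue [7], visited so far: [27, 20, 49, 14]
  queue [22, 37, 7] -> pop 22, enqueue [none], visited so far: [27, 20, 49, 14, 22]
  queue [37, 7] -> pop 37, enqueue [47], visited so far: [27, 20, 49, 14, 22, 37]
  queue [7, 47] -> pop 7, enqueue [none], visited so far: [27, 20, 49, 14, 22, 37, 7]
  queue [47] -> pop 47, enqueue [none], visited so far: [27, 20, 49, 14, 22, 37, 7, 47]
Result: [27, 20, 49, 14, 22, 37, 7, 47]


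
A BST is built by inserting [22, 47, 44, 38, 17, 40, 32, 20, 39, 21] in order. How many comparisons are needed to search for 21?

Search path for 21: 22 -> 17 -> 20 -> 21
Found: True
Comparisons: 4


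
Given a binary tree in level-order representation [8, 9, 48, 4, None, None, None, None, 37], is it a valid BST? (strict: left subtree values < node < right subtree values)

Level-order array: [8, 9, 48, 4, None, None, None, None, 37]
Validate using subtree bounds (lo, hi): at each node, require lo < value < hi,
then recurse left with hi=value and right with lo=value.
Preorder trace (stopping at first violation):
  at node 8 with bounds (-inf, +inf): OK
  at node 9 with bounds (-inf, 8): VIOLATION
Node 9 violates its bound: not (-inf < 9 < 8).
Result: Not a valid BST


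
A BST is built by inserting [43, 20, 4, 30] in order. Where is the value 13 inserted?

Starting tree (level order): [43, 20, None, 4, 30]
Insertion path: 43 -> 20 -> 4
Result: insert 13 as right child of 4
Final tree (level order): [43, 20, None, 4, 30, None, 13]


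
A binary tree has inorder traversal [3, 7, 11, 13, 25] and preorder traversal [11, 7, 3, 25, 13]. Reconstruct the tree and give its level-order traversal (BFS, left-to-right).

Inorder:  [3, 7, 11, 13, 25]
Preorder: [11, 7, 3, 25, 13]
Algorithm: preorder visits root first, so consume preorder in order;
for each root, split the current inorder slice at that value into
left-subtree inorder and right-subtree inorder, then recurse.
Recursive splits:
  root=11; inorder splits into left=[3, 7], right=[13, 25]
  root=7; inorder splits into left=[3], right=[]
  root=3; inorder splits into left=[], right=[]
  root=25; inorder splits into left=[13], right=[]
  root=13; inorder splits into left=[], right=[]
Reconstructed level-order: [11, 7, 25, 3, 13]


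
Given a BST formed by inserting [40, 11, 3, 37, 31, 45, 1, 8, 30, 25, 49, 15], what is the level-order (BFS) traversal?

Tree insertion order: [40, 11, 3, 37, 31, 45, 1, 8, 30, 25, 49, 15]
Tree (level-order array): [40, 11, 45, 3, 37, None, 49, 1, 8, 31, None, None, None, None, None, None, None, 30, None, 25, None, 15]
BFS from the root, enqueuing left then right child of each popped node:
  queue [40] -> pop 40, enqueue [11, 45], visited so far: [40]
  queue [11, 45] -> pop 11, enqueue [3, 37], visited so far: [40, 11]
  queue [45, 3, 37] -> pop 45, enqueue [49], visited so far: [40, 11, 45]
  queue [3, 37, 49] -> pop 3, enqueue [1, 8], visited so far: [40, 11, 45, 3]
  queue [37, 49, 1, 8] -> pop 37, enqueue [31], visited so far: [40, 11, 45, 3, 37]
  queue [49, 1, 8, 31] -> pop 49, enqueue [none], visited so far: [40, 11, 45, 3, 37, 49]
  queue [1, 8, 31] -> pop 1, enqueue [none], visited so far: [40, 11, 45, 3, 37, 49, 1]
  queue [8, 31] -> pop 8, enqueue [none], visited so far: [40, 11, 45, 3, 37, 49, 1, 8]
  queue [31] -> pop 31, enqueue [30], visited so far: [40, 11, 45, 3, 37, 49, 1, 8, 31]
  queue [30] -> pop 30, enqueue [25], visited so far: [40, 11, 45, 3, 37, 49, 1, 8, 31, 30]
  queue [25] -> pop 25, enqueue [15], visited so far: [40, 11, 45, 3, 37, 49, 1, 8, 31, 30, 25]
  queue [15] -> pop 15, enqueue [none], visited so far: [40, 11, 45, 3, 37, 49, 1, 8, 31, 30, 25, 15]
Result: [40, 11, 45, 3, 37, 49, 1, 8, 31, 30, 25, 15]


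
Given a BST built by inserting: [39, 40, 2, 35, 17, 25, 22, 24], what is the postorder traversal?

Tree insertion order: [39, 40, 2, 35, 17, 25, 22, 24]
Tree (level-order array): [39, 2, 40, None, 35, None, None, 17, None, None, 25, 22, None, None, 24]
Postorder traversal: [24, 22, 25, 17, 35, 2, 40, 39]


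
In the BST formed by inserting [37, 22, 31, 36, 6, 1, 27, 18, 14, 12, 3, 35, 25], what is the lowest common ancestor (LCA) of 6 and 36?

Tree insertion order: [37, 22, 31, 36, 6, 1, 27, 18, 14, 12, 3, 35, 25]
Tree (level-order array): [37, 22, None, 6, 31, 1, 18, 27, 36, None, 3, 14, None, 25, None, 35, None, None, None, 12]
In a BST, the LCA of p=6, q=36 is the first node v on the
root-to-leaf path with p <= v <= q (go left if both < v, right if both > v).
Walk from root:
  at 37: both 6 and 36 < 37, go left
  at 22: 6 <= 22 <= 36, this is the LCA
LCA = 22


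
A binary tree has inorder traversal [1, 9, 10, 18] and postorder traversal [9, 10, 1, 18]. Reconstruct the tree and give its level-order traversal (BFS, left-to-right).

Inorder:   [1, 9, 10, 18]
Postorder: [9, 10, 1, 18]
Algorithm: postorder visits root last, so walk postorder right-to-left;
each value is the root of the current inorder slice — split it at that
value, recurse on the right subtree first, then the left.
Recursive splits:
  root=18; inorder splits into left=[1, 9, 10], right=[]
  root=1; inorder splits into left=[], right=[9, 10]
  root=10; inorder splits into left=[9], right=[]
  root=9; inorder splits into left=[], right=[]
Reconstructed level-order: [18, 1, 10, 9]


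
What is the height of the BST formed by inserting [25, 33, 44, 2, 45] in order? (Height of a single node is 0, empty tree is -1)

Insertion order: [25, 33, 44, 2, 45]
Tree (level-order array): [25, 2, 33, None, None, None, 44, None, 45]
Compute height bottom-up (empty subtree = -1):
  height(2) = 1 + max(-1, -1) = 0
  height(45) = 1 + max(-1, -1) = 0
  height(44) = 1 + max(-1, 0) = 1
  height(33) = 1 + max(-1, 1) = 2
  height(25) = 1 + max(0, 2) = 3
Height = 3


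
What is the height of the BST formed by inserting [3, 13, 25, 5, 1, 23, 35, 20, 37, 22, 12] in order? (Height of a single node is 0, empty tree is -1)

Insertion order: [3, 13, 25, 5, 1, 23, 35, 20, 37, 22, 12]
Tree (level-order array): [3, 1, 13, None, None, 5, 25, None, 12, 23, 35, None, None, 20, None, None, 37, None, 22]
Compute height bottom-up (empty subtree = -1):
  height(1) = 1 + max(-1, -1) = 0
  height(12) = 1 + max(-1, -1) = 0
  height(5) = 1 + max(-1, 0) = 1
  height(22) = 1 + max(-1, -1) = 0
  height(20) = 1 + max(-1, 0) = 1
  height(23) = 1 + max(1, -1) = 2
  height(37) = 1 + max(-1, -1) = 0
  height(35) = 1 + max(-1, 0) = 1
  height(25) = 1 + max(2, 1) = 3
  height(13) = 1 + max(1, 3) = 4
  height(3) = 1 + max(0, 4) = 5
Height = 5


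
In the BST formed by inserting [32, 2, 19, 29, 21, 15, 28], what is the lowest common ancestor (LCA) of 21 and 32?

Tree insertion order: [32, 2, 19, 29, 21, 15, 28]
Tree (level-order array): [32, 2, None, None, 19, 15, 29, None, None, 21, None, None, 28]
In a BST, the LCA of p=21, q=32 is the first node v on the
root-to-leaf path with p <= v <= q (go left if both < v, right if both > v).
Walk from root:
  at 32: 21 <= 32 <= 32, this is the LCA
LCA = 32


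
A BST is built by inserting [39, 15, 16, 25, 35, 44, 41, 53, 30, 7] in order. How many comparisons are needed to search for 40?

Search path for 40: 39 -> 44 -> 41
Found: False
Comparisons: 3


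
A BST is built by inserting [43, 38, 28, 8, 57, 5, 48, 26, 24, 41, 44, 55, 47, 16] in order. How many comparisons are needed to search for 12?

Search path for 12: 43 -> 38 -> 28 -> 8 -> 26 -> 24 -> 16
Found: False
Comparisons: 7


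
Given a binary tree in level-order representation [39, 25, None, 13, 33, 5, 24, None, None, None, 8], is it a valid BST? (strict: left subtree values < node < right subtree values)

Level-order array: [39, 25, None, 13, 33, 5, 24, None, None, None, 8]
Validate using subtree bounds (lo, hi): at each node, require lo < value < hi,
then recurse left with hi=value and right with lo=value.
Preorder trace (stopping at first violation):
  at node 39 with bounds (-inf, +inf): OK
  at node 25 with bounds (-inf, 39): OK
  at node 13 with bounds (-inf, 25): OK
  at node 5 with bounds (-inf, 13): OK
  at node 8 with bounds (5, 13): OK
  at node 24 with bounds (13, 25): OK
  at node 33 with bounds (25, 39): OK
No violation found at any node.
Result: Valid BST


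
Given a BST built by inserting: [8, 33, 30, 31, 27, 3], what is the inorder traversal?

Tree insertion order: [8, 33, 30, 31, 27, 3]
Tree (level-order array): [8, 3, 33, None, None, 30, None, 27, 31]
Inorder traversal: [3, 8, 27, 30, 31, 33]


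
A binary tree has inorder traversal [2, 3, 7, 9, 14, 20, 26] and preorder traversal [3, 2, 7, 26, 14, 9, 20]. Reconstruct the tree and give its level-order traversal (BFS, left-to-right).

Inorder:  [2, 3, 7, 9, 14, 20, 26]
Preorder: [3, 2, 7, 26, 14, 9, 20]
Algorithm: preorder visits root first, so consume preorder in order;
for each root, split the current inorder slice at that value into
left-subtree inorder and right-subtree inorder, then recurse.
Recursive splits:
  root=3; inorder splits into left=[2], right=[7, 9, 14, 20, 26]
  root=2; inorder splits into left=[], right=[]
  root=7; inorder splits into left=[], right=[9, 14, 20, 26]
  root=26; inorder splits into left=[9, 14, 20], right=[]
  root=14; inorder splits into left=[9], right=[20]
  root=9; inorder splits into left=[], right=[]
  root=20; inorder splits into left=[], right=[]
Reconstructed level-order: [3, 2, 7, 26, 14, 9, 20]


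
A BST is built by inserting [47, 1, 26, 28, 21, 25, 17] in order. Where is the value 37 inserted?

Starting tree (level order): [47, 1, None, None, 26, 21, 28, 17, 25]
Insertion path: 47 -> 1 -> 26 -> 28
Result: insert 37 as right child of 28
Final tree (level order): [47, 1, None, None, 26, 21, 28, 17, 25, None, 37]


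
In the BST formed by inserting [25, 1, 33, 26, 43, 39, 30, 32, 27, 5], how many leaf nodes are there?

Tree built from: [25, 1, 33, 26, 43, 39, 30, 32, 27, 5]
Tree (level-order array): [25, 1, 33, None, 5, 26, 43, None, None, None, 30, 39, None, 27, 32]
Rule: A leaf has 0 children.
Per-node child counts:
  node 25: 2 child(ren)
  node 1: 1 child(ren)
  node 5: 0 child(ren)
  node 33: 2 child(ren)
  node 26: 1 child(ren)
  node 30: 2 child(ren)
  node 27: 0 child(ren)
  node 32: 0 child(ren)
  node 43: 1 child(ren)
  node 39: 0 child(ren)
Matching nodes: [5, 27, 32, 39]
Count of leaf nodes: 4


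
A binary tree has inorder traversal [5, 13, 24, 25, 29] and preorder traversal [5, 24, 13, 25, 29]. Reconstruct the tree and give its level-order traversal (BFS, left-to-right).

Inorder:  [5, 13, 24, 25, 29]
Preorder: [5, 24, 13, 25, 29]
Algorithm: preorder visits root first, so consume preorder in order;
for each root, split the current inorder slice at that value into
left-subtree inorder and right-subtree inorder, then recurse.
Recursive splits:
  root=5; inorder splits into left=[], right=[13, 24, 25, 29]
  root=24; inorder splits into left=[13], right=[25, 29]
  root=13; inorder splits into left=[], right=[]
  root=25; inorder splits into left=[], right=[29]
  root=29; inorder splits into left=[], right=[]
Reconstructed level-order: [5, 24, 13, 25, 29]


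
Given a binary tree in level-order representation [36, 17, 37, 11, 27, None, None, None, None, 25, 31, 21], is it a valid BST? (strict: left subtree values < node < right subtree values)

Level-order array: [36, 17, 37, 11, 27, None, None, None, None, 25, 31, 21]
Validate using subtree bounds (lo, hi): at each node, require lo < value < hi,
then recurse left with hi=value and right with lo=value.
Preorder trace (stopping at first violation):
  at node 36 with bounds (-inf, +inf): OK
  at node 17 with bounds (-inf, 36): OK
  at node 11 with bounds (-inf, 17): OK
  at node 27 with bounds (17, 36): OK
  at node 25 with bounds (17, 27): OK
  at node 21 with bounds (17, 25): OK
  at node 31 with bounds (27, 36): OK
  at node 37 with bounds (36, +inf): OK
No violation found at any node.
Result: Valid BST


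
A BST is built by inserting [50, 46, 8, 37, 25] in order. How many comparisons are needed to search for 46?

Search path for 46: 50 -> 46
Found: True
Comparisons: 2


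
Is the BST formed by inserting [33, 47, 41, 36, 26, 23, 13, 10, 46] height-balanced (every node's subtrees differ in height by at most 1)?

Tree (level-order array): [33, 26, 47, 23, None, 41, None, 13, None, 36, 46, 10]
Definition: a tree is height-balanced if, at every node, |h(left) - h(right)| <= 1 (empty subtree has height -1).
Bottom-up per-node check:
  node 10: h_left=-1, h_right=-1, diff=0 [OK], height=0
  node 13: h_left=0, h_right=-1, diff=1 [OK], height=1
  node 23: h_left=1, h_right=-1, diff=2 [FAIL (|1--1|=2 > 1)], height=2
  node 26: h_left=2, h_right=-1, diff=3 [FAIL (|2--1|=3 > 1)], height=3
  node 36: h_left=-1, h_right=-1, diff=0 [OK], height=0
  node 46: h_left=-1, h_right=-1, diff=0 [OK], height=0
  node 41: h_left=0, h_right=0, diff=0 [OK], height=1
  node 47: h_left=1, h_right=-1, diff=2 [FAIL (|1--1|=2 > 1)], height=2
  node 33: h_left=3, h_right=2, diff=1 [OK], height=4
Node 23 violates the condition: |1 - -1| = 2 > 1.
Result: Not balanced


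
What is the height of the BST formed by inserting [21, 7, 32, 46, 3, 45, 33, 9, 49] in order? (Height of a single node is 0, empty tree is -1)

Insertion order: [21, 7, 32, 46, 3, 45, 33, 9, 49]
Tree (level-order array): [21, 7, 32, 3, 9, None, 46, None, None, None, None, 45, 49, 33]
Compute height bottom-up (empty subtree = -1):
  height(3) = 1 + max(-1, -1) = 0
  height(9) = 1 + max(-1, -1) = 0
  height(7) = 1 + max(0, 0) = 1
  height(33) = 1 + max(-1, -1) = 0
  height(45) = 1 + max(0, -1) = 1
  height(49) = 1 + max(-1, -1) = 0
  height(46) = 1 + max(1, 0) = 2
  height(32) = 1 + max(-1, 2) = 3
  height(21) = 1 + max(1, 3) = 4
Height = 4


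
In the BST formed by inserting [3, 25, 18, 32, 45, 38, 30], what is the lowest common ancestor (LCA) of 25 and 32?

Tree insertion order: [3, 25, 18, 32, 45, 38, 30]
Tree (level-order array): [3, None, 25, 18, 32, None, None, 30, 45, None, None, 38]
In a BST, the LCA of p=25, q=32 is the first node v on the
root-to-leaf path with p <= v <= q (go left if both < v, right if both > v).
Walk from root:
  at 3: both 25 and 32 > 3, go right
  at 25: 25 <= 25 <= 32, this is the LCA
LCA = 25


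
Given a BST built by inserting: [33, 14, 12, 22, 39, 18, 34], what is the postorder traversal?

Tree insertion order: [33, 14, 12, 22, 39, 18, 34]
Tree (level-order array): [33, 14, 39, 12, 22, 34, None, None, None, 18]
Postorder traversal: [12, 18, 22, 14, 34, 39, 33]


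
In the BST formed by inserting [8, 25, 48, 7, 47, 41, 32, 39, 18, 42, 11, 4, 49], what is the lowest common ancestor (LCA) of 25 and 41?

Tree insertion order: [8, 25, 48, 7, 47, 41, 32, 39, 18, 42, 11, 4, 49]
Tree (level-order array): [8, 7, 25, 4, None, 18, 48, None, None, 11, None, 47, 49, None, None, 41, None, None, None, 32, 42, None, 39]
In a BST, the LCA of p=25, q=41 is the first node v on the
root-to-leaf path with p <= v <= q (go left if both < v, right if both > v).
Walk from root:
  at 8: both 25 and 41 > 8, go right
  at 25: 25 <= 25 <= 41, this is the LCA
LCA = 25


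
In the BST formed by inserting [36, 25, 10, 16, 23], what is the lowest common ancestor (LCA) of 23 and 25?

Tree insertion order: [36, 25, 10, 16, 23]
Tree (level-order array): [36, 25, None, 10, None, None, 16, None, 23]
In a BST, the LCA of p=23, q=25 is the first node v on the
root-to-leaf path with p <= v <= q (go left if both < v, right if both > v).
Walk from root:
  at 36: both 23 and 25 < 36, go left
  at 25: 23 <= 25 <= 25, this is the LCA
LCA = 25
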